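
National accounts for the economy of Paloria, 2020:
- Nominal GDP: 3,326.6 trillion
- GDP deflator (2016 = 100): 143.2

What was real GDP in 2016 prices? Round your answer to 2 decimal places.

Real GDP = Nominal / (GDP deflator/100) = 3326.6 / 1.432 = 2323.04.

2,323.04 trillion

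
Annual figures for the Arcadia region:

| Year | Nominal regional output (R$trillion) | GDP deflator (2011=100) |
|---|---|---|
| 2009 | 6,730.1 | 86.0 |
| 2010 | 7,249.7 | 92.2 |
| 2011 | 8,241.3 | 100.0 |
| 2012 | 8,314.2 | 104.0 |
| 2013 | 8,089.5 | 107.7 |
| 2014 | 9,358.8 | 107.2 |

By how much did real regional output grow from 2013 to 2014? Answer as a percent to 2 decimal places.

16.23%

Real regional output 2013 = 8089.5/1.077 = 7511.14.
Real regional output 2014 = 9358.8/1.072 = 8730.22.
Change = 8730.22/7511.14 − 1 = 0.1623.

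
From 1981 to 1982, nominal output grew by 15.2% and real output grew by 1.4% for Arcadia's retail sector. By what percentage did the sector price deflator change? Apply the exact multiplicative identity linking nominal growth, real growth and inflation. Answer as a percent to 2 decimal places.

13.61%

(1 + g_nom) = (1 + g_real)(1 + π), so π = 1.1520 / 1.0140 − 1 = 0.13609.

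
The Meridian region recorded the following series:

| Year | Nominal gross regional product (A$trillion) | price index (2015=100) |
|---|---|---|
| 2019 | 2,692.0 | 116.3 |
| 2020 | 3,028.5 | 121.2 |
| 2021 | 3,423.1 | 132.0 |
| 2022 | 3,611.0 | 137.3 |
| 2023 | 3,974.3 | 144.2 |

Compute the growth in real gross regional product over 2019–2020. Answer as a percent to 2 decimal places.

7.95%

Real gross regional product 2019 = 2692.0/1.163 = 2314.70.
Real gross regional product 2020 = 3028.5/1.212 = 2498.76.
Change = 2498.76/2314.70 − 1 = 0.0795.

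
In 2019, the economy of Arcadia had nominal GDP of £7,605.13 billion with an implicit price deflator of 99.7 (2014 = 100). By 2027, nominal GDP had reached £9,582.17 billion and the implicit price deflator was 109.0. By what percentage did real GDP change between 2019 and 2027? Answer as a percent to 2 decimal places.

15.25%

Real GDP 2019 = 7605.13 / 0.997 = 7628.01.
Real GDP 2027 = 9582.17 / 1.090 = 8790.98.
Real growth = 8790.98 / 7628.01 − 1 = 0.1525.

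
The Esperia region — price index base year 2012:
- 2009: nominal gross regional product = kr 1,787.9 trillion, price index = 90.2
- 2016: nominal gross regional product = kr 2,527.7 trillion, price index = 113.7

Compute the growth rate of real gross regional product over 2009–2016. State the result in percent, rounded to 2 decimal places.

Deflate each year: 2009 → 1787.9/0.902 = 1982.15; 2016 → 2527.7/1.137 = 2223.13.
So real gross regional product changed by 2223.13/1982.15 − 1 = 0.1216, i.e. 12.16%.

12.16%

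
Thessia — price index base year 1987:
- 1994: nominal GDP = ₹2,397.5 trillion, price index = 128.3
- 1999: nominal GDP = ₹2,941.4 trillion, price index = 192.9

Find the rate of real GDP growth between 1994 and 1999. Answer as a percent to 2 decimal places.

-18.40%

Real GDP 1994 = 2397.5 / 1.283 = 1868.67.
Real GDP 1999 = 2941.4 / 1.929 = 1524.83.
Real growth = 1524.83 / 1868.67 − 1 = -0.1840.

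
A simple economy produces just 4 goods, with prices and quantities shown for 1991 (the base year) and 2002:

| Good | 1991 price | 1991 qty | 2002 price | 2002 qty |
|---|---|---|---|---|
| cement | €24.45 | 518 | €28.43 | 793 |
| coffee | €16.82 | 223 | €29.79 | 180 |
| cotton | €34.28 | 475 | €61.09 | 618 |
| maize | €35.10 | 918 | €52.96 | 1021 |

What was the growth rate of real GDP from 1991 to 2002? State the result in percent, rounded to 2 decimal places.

22.36%

Real GDP 1991 = Nominal GDP 1991 = 24.45·518 + 16.82·223 + 34.28·475 + 35.10·918 = 64920.76.
Real GDP 2002 (at 1991 prices) = 24.45·793 + 16.82·180 + 34.28·618 + 35.10·1021 = 79438.59.
Real growth = 79438.59/64920.76 − 1 = 0.2236.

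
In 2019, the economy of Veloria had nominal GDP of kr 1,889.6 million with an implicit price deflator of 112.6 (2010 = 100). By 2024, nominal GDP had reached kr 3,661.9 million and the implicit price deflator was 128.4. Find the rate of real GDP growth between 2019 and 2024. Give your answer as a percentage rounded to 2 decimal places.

69.95%

Deflate each year: 2019 → 1889.6/1.126 = 1678.15; 2024 → 3661.9/1.284 = 2851.95.
So real GDP changed by 2851.95/1678.15 − 1 = 0.6995, i.e. 69.95%.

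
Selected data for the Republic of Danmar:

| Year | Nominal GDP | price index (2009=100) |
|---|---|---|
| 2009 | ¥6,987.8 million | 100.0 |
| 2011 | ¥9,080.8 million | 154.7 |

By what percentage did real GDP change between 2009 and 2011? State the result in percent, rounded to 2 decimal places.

Deflate each year: 2009 → 6987.8/1.000 = 6987.80; 2011 → 9080.8/1.547 = 5869.94.
So real GDP changed by 5869.94/6987.80 − 1 = -0.1600, i.e. -16.00%.

-16.00%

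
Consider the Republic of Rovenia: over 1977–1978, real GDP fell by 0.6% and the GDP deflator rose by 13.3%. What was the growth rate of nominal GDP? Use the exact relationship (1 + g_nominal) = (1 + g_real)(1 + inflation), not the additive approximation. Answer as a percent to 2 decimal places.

(1 + g_nom) = (1 + g_real)(1 + π) = 0.9940 × 1.1330 = 1.12620.

12.62%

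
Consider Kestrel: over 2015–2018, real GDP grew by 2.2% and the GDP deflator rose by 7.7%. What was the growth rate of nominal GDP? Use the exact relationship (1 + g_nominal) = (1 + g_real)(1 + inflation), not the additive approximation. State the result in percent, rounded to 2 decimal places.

(1 + g_nom) = (1 + g_real)(1 + π) = 1.0220 × 1.0770 = 1.10069.

10.07%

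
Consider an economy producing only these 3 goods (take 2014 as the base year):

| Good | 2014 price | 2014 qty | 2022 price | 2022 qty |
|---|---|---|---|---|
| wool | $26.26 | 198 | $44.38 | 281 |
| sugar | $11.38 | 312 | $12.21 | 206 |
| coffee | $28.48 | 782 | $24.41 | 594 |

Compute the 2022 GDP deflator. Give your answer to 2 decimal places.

110.68

Nominal GDP 2022 = 44.38·281 + 12.21·206 + 24.41·594 = 29485.58.
Real GDP 2022 (at 2014 prices) = 26.26·281 + 11.38·206 + 28.48·594 = 26640.46.
Deflator = Nominal/Real × 100 = 29485.58/26640.46 × 100 = 110.680.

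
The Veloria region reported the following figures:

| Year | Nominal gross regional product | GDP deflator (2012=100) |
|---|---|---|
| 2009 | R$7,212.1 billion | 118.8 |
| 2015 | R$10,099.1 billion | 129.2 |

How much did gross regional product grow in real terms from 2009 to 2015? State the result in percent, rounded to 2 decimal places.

Real gross regional product 2009 = 7212.1 / 1.188 = 6070.79.
Real gross regional product 2015 = 10099.1 / 1.292 = 7816.64.
Real growth = 7816.64 / 6070.79 − 1 = 0.2876.

28.76%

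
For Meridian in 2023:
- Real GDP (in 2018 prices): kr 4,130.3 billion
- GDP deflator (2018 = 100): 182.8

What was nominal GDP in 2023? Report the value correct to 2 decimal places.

kr 7,550.19 billion

Nominal GDP = Real × (GDP deflator/100) = 4130.3 × 1.828 = 7550.19.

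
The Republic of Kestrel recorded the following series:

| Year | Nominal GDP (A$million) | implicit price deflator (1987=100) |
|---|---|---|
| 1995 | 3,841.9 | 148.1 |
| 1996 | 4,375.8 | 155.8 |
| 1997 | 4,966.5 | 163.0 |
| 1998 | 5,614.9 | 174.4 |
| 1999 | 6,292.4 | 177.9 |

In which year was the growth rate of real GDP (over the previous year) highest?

1996: real = 4375.8/1.558 = 2808.60; growth vs 1995 (2594.13) = 8.27%.
1997: real = 4966.5/1.630 = 3046.93; growth vs 1996 (2808.60) = 8.49%.
1998: real = 5614.9/1.744 = 3219.55; growth vs 1997 (3046.93) = 5.67%.
1999: real = 6292.4/1.779 = 3537.04; growth vs 1998 (3219.55) = 9.86%.

1999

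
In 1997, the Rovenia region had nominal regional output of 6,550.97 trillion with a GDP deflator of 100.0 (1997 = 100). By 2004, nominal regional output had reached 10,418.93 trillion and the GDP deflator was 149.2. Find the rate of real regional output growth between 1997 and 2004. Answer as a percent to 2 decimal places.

Real regional output 1997 = 6550.97 / 1.000 = 6550.97.
Real regional output 2004 = 10418.93 / 1.492 = 6983.20.
Real growth = 6983.20 / 6550.97 − 1 = 0.0660.

6.60%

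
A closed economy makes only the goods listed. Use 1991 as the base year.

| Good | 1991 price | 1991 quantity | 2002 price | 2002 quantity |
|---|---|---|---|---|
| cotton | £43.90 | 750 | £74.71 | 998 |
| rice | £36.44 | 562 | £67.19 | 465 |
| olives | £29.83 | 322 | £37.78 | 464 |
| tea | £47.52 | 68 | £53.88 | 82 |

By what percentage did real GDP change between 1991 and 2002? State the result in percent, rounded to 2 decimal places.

Real GDP 1991 = Nominal GDP 1991 = 43.90·750 + 36.44·562 + 29.83·322 + 47.52·68 = 66240.90.
Real GDP 2002 (at 1991 prices) = 43.90·998 + 36.44·465 + 29.83·464 + 47.52·82 = 78494.56.
Real growth = 78494.56/66240.90 − 1 = 0.1850.

18.50%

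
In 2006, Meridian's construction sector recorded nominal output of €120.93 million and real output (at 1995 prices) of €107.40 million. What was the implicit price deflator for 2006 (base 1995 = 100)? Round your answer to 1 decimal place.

112.6

implicit price deflator = (Nominal / Real) × 100 = 120.93 / 107.40 × 100 = 112.60.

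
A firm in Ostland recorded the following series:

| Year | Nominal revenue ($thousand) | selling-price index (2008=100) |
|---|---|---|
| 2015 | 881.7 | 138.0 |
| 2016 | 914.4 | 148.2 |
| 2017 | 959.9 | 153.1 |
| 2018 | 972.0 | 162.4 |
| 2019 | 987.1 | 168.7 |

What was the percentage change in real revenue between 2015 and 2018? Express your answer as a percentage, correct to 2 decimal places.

-6.32%

Real revenue 2015 = 881.7/1.380 = 638.91.
Real revenue 2018 = 972.0/1.624 = 598.52.
Change = 598.52/638.91 − 1 = -0.0632.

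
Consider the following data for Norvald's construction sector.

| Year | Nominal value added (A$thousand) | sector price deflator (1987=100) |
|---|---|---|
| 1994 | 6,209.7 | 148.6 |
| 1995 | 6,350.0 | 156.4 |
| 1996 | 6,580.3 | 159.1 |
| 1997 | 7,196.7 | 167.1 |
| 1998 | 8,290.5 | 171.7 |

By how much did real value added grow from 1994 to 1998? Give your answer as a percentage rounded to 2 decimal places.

15.55%

Real value added 1994 = 6209.7/1.486 = 4178.80.
Real value added 1998 = 8290.5/1.717 = 4828.48.
Change = 4828.48/4178.80 − 1 = 0.1555.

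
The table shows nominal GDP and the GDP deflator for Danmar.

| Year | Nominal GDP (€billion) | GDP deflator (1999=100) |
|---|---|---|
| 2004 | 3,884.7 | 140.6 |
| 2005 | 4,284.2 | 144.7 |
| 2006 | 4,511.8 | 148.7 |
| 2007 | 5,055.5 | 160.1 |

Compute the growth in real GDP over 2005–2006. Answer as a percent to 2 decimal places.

2.48%

Real GDP 2005 = 4284.2/1.447 = 2960.75.
Real GDP 2006 = 4511.8/1.487 = 3034.16.
Change = 3034.16/2960.75 − 1 = 0.0248.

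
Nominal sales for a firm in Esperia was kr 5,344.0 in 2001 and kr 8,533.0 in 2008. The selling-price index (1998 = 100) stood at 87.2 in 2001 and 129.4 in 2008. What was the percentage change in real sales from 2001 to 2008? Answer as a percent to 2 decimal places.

7.60%

Deflate each year: 2001 → 5344.0/0.872 = 6128.44; 2008 → 8533.0/1.294 = 6594.28.
So real sales changed by 6594.28/6128.44 − 1 = 0.0760, i.e. 7.60%.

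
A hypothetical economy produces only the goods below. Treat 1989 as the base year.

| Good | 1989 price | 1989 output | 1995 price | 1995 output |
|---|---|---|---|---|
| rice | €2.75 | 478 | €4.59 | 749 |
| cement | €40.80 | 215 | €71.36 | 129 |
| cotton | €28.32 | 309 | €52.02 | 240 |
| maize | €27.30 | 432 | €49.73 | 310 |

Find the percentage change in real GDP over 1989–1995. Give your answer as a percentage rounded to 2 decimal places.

-26.27%

Real GDP 1989 = Nominal GDP 1989 = 2.75·478 + 40.80·215 + 28.32·309 + 27.30·432 = 30630.98.
Real GDP 1995 (at 1989 prices) = 2.75·749 + 40.80·129 + 28.32·240 + 27.30·310 = 22582.75.
Real growth = 22582.75/30630.98 − 1 = -0.2627.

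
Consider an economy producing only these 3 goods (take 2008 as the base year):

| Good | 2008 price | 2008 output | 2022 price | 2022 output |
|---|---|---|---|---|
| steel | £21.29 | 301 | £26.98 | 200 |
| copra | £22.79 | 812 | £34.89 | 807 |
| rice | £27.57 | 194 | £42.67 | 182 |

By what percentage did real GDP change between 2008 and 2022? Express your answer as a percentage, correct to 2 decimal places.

Real GDP 2008 = Nominal GDP 2008 = 21.29·301 + 22.79·812 + 27.57·194 = 30262.35.
Real GDP 2022 (at 2008 prices) = 21.29·200 + 22.79·807 + 27.57·182 = 27667.27.
Real growth = 27667.27/30262.35 − 1 = -0.0858.

-8.58%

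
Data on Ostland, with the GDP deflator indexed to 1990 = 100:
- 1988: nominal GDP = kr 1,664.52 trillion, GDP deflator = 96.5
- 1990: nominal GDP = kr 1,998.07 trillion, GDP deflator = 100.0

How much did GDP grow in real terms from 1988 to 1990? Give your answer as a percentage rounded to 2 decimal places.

Deflate each year: 1988 → 1664.52/0.965 = 1724.89; 1990 → 1998.07/1.000 = 1998.07.
So real GDP changed by 1998.07/1724.89 − 1 = 0.1584, i.e. 15.84%.

15.84%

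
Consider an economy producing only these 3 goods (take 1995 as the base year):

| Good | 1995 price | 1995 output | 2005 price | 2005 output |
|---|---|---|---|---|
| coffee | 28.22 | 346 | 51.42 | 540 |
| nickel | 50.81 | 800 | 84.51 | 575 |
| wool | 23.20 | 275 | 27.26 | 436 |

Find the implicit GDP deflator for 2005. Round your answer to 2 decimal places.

161.71

Nominal GDP 2005 = 51.42·540 + 84.51·575 + 27.26·436 = 88245.41.
Real GDP 2005 (at 1995 prices) = 28.22·540 + 50.81·575 + 23.20·436 = 54569.75.
Deflator = Nominal/Real × 100 = 88245.41/54569.75 × 100 = 161.711.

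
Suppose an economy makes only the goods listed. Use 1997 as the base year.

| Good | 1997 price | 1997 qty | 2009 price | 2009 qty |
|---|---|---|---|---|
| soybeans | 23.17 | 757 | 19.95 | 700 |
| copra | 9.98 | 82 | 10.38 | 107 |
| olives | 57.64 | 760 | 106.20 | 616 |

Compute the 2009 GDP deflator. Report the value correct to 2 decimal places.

Nominal GDP 2009 = 19.95·700 + 10.38·107 + 106.20·616 = 80494.86.
Real GDP 2009 (at 1997 prices) = 23.17·700 + 9.98·107 + 57.64·616 = 52793.10.
Deflator = Nominal/Real × 100 = 80494.86/52793.10 × 100 = 152.472.

152.47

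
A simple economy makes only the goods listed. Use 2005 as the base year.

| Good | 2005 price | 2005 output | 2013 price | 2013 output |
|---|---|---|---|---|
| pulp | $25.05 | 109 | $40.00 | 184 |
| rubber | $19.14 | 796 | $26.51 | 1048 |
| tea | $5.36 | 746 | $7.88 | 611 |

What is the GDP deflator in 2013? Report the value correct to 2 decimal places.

143.00

Nominal GDP 2013 = 40.00·184 + 26.51·1048 + 7.88·611 = 39957.16.
Real GDP 2013 (at 2005 prices) = 25.05·184 + 19.14·1048 + 5.36·611 = 27942.88.
Deflator = Nominal/Real × 100 = 39957.16/27942.88 × 100 = 142.996.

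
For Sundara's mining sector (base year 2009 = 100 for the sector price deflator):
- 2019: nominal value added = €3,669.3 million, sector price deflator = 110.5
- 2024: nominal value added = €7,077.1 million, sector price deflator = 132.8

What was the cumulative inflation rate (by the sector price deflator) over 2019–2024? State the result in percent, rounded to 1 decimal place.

20.2%

Price-level change = 132.8 / 110.5 − 1 = 0.2018.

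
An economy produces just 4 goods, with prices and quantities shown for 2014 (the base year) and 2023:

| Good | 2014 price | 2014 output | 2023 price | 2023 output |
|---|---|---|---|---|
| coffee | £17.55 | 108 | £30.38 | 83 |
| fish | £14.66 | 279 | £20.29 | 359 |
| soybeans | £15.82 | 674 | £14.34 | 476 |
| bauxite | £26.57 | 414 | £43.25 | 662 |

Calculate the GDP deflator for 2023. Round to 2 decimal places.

142.16

Nominal GDP 2023 = 30.38·83 + 20.29·359 + 14.34·476 + 43.25·662 = 45262.99.
Real GDP 2023 (at 2014 prices) = 17.55·83 + 14.66·359 + 15.82·476 + 26.57·662 = 31839.25.
Deflator = Nominal/Real × 100 = 45262.99/31839.25 × 100 = 142.161.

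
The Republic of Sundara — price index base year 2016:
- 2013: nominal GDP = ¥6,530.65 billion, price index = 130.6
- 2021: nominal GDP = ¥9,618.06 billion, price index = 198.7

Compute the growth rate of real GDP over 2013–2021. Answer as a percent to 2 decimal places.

Real GDP 2013 = 6530.65 / 1.306 = 5000.50.
Real GDP 2021 = 9618.06 / 1.987 = 4840.49.
Real growth = 4840.49 / 5000.50 − 1 = -0.0320.

-3.20%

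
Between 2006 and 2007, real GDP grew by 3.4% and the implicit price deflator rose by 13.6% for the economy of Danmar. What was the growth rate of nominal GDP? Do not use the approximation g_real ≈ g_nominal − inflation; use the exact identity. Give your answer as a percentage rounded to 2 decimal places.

(1 + g_nom) = (1 + g_real)(1 + π) = 1.0340 × 1.1360 = 1.17462.

17.46%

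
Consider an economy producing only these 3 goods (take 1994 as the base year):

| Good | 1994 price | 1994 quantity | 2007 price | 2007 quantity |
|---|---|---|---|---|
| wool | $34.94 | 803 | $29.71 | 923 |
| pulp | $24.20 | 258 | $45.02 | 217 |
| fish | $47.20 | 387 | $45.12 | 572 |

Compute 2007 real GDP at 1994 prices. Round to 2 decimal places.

$64499.42

Real GDP 2007 = Σ (p_1994 × q_2007) = 34.94·923 + 24.20·217 + 47.20·572 = 64499.42.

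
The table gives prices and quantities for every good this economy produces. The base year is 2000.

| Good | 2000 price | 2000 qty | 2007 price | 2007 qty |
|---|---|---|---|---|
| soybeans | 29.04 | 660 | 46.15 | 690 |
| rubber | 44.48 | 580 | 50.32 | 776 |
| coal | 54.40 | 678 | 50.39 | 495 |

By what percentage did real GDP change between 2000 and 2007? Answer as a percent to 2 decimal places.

Real GDP 2000 = Nominal GDP 2000 = 29.04·660 + 44.48·580 + 54.40·678 = 81848.00.
Real GDP 2007 (at 2000 prices) = 29.04·690 + 44.48·776 + 54.40·495 = 81482.08.
Real growth = 81482.08/81848.00 − 1 = -0.0045.

-0.45%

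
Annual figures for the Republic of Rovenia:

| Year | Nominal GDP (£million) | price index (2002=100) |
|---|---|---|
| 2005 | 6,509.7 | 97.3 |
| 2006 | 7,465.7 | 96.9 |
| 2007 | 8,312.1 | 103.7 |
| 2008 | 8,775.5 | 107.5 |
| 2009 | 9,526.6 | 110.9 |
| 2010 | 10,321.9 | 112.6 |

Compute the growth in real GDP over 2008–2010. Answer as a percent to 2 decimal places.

12.29%

Real GDP 2008 = 8775.5/1.075 = 8163.26.
Real GDP 2010 = 10321.9/1.126 = 9166.87.
Change = 9166.87/8163.26 − 1 = 0.1229.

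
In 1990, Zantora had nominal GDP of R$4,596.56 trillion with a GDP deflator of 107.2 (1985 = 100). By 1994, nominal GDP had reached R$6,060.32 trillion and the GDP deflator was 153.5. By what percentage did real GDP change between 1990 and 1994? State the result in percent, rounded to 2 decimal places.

-7.92%

Deflate each year: 1990 → 4596.56/1.072 = 4287.84; 1994 → 6060.32/1.535 = 3948.09.
So real GDP changed by 3948.09/4287.84 − 1 = -0.0792, i.e. -7.92%.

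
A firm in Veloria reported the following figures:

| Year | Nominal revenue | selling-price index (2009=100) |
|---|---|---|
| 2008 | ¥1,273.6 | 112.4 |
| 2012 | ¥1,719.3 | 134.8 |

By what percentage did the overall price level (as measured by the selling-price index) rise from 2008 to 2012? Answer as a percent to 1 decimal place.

Price-level change = 134.8 / 112.4 − 1 = 0.1993.

19.9%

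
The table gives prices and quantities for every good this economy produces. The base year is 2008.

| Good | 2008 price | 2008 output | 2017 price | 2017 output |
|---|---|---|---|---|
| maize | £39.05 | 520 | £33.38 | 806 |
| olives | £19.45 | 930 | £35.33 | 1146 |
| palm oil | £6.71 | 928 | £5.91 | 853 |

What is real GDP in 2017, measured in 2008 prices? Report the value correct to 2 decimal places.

Real GDP 2017 = Σ (p_2008 × q_2017) = 39.05·806 + 19.45·1146 + 6.71·853 = 59487.63.

£59487.63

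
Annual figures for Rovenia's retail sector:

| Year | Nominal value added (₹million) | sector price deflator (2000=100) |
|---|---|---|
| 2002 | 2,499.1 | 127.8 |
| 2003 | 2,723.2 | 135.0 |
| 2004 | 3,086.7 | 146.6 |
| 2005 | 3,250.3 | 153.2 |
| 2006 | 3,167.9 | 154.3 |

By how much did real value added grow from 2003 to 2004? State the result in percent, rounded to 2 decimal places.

Real value added 2003 = 2723.2/1.350 = 2017.19.
Real value added 2004 = 3086.7/1.466 = 2105.53.
Change = 2105.53/2017.19 − 1 = 0.0438.

4.38%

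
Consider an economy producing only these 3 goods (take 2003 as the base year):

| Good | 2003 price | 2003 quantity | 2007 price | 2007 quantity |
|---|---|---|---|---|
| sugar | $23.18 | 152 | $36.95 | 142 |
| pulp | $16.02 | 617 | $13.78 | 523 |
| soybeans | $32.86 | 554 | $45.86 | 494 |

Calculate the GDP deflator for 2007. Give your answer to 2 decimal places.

Nominal GDP 2007 = 36.95·142 + 13.78·523 + 45.86·494 = 35108.68.
Real GDP 2007 (at 2003 prices) = 23.18·142 + 16.02·523 + 32.86·494 = 27902.86.
Deflator = Nominal/Real × 100 = 35108.68/27902.86 × 100 = 125.825.

125.82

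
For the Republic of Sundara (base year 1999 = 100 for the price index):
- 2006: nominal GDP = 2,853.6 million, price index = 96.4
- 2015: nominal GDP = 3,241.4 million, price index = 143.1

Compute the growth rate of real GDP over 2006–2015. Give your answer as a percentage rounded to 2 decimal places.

Deflate each year: 2006 → 2853.6/0.964 = 2960.17; 2015 → 3241.4/1.431 = 2265.13.
So real GDP changed by 2265.13/2960.17 − 1 = -0.2348, i.e. -23.48%.

-23.48%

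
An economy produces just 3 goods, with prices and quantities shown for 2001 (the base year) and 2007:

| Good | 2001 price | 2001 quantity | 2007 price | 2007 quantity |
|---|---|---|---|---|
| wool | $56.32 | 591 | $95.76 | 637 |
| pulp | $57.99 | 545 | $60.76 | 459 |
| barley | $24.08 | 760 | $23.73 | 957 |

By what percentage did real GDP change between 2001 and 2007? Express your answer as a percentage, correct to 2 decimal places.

Real GDP 2001 = Nominal GDP 2001 = 56.32·591 + 57.99·545 + 24.08·760 = 83190.47.
Real GDP 2007 (at 2001 prices) = 56.32·637 + 57.99·459 + 24.08·957 = 85537.81.
Real growth = 85537.81/83190.47 − 1 = 0.0282.

2.82%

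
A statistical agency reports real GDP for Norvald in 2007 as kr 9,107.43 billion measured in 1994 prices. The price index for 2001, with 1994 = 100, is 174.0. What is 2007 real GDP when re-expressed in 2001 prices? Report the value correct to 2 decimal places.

kr 15,846.93 billion

Real GDP in 2001 prices = Real GDP in 1994 prices × (P_2001/P_1994) = 9107.43 × 1.740 = 15846.93.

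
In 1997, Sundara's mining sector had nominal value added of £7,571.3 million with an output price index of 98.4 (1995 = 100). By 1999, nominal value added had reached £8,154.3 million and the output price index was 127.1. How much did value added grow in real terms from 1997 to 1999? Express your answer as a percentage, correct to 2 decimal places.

-16.62%

Deflate each year: 1997 → 7571.3/0.984 = 7694.41; 1999 → 8154.3/1.271 = 6415.66.
So real value added changed by 6415.66/7694.41 − 1 = -0.1662, i.e. -16.62%.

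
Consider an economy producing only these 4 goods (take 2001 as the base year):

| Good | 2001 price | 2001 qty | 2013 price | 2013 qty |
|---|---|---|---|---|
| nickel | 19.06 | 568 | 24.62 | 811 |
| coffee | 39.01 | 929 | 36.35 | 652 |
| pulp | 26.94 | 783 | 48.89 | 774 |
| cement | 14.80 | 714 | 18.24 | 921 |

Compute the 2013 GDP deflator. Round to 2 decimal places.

130.42

Nominal GDP 2013 = 24.62·811 + 36.35·652 + 48.89·774 + 18.24·921 = 98306.92.
Real GDP 2013 (at 2001 prices) = 19.06·811 + 39.01·652 + 26.94·774 + 14.80·921 = 75374.54.
Deflator = Nominal/Real × 100 = 98306.92/75374.54 × 100 = 130.425.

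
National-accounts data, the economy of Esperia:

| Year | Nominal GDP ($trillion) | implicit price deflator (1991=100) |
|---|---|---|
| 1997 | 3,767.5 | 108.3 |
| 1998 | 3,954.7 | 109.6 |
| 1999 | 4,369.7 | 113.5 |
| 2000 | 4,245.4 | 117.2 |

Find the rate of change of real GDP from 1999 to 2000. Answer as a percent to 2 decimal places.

Real GDP 1999 = 4369.7/1.135 = 3849.96.
Real GDP 2000 = 4245.4/1.172 = 3622.35.
Change = 3622.35/3849.96 − 1 = -0.0591.

-5.91%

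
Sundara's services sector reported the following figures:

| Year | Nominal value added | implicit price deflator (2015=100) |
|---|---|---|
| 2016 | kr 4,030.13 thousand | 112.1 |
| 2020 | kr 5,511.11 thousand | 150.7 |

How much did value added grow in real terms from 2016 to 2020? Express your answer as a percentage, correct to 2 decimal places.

1.72%

Deflate each year: 2016 → 4030.13/1.121 = 3595.12; 2020 → 5511.11/1.507 = 3657.01.
So real value added changed by 3657.01/3595.12 − 1 = 0.0172, i.e. 1.72%.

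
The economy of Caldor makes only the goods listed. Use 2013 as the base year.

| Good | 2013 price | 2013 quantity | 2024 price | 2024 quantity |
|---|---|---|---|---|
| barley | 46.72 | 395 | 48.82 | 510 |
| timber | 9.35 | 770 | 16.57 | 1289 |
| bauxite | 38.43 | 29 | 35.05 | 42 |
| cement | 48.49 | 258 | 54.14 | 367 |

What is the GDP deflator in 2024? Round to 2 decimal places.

122.26

Nominal GDP 2024 = 48.82·510 + 16.57·1289 + 35.05·42 + 54.14·367 = 67598.41.
Real GDP 2024 (at 2013 prices) = 46.72·510 + 9.35·1289 + 38.43·42 + 48.49·367 = 55289.24.
Deflator = Nominal/Real × 100 = 67598.41/55289.24 × 100 = 122.263.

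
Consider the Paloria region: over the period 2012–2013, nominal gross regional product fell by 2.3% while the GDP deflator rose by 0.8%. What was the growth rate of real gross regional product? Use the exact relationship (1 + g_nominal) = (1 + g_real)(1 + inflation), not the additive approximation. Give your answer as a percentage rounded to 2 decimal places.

(1 + g_nom) = (1 + g_real)(1 + π), so g_real = 0.9770 / 1.0080 − 1 = -0.03075.

-3.08%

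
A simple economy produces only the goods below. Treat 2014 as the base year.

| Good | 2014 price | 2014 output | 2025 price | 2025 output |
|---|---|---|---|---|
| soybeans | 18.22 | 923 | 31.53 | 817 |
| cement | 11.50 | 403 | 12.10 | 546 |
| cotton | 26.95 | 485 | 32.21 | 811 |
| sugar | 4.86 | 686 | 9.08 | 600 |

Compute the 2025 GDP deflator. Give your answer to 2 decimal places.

Nominal GDP 2025 = 31.53·817 + 12.10·546 + 32.21·811 + 9.08·600 = 63936.92.
Real GDP 2025 (at 2014 prices) = 18.22·817 + 11.50·546 + 26.95·811 + 4.86·600 = 45937.19.
Deflator = Nominal/Real × 100 = 63936.92/45937.19 × 100 = 139.183.

139.18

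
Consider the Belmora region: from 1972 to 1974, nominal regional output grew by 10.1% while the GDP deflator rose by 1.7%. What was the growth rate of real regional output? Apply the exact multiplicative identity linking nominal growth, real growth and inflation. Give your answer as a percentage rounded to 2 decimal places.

(1 + g_nom) = (1 + g_real)(1 + π), so g_real = 1.1010 / 1.0170 − 1 = 0.08260.

8.26%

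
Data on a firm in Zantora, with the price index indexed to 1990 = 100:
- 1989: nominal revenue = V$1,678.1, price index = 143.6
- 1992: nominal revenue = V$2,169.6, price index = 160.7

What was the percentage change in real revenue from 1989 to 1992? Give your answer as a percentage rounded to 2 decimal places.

15.53%

Deflate each year: 1989 → 1678.1/1.436 = 1168.59; 1992 → 2169.6/1.607 = 1350.09.
So real revenue changed by 1350.09/1168.59 − 1 = 0.1553, i.e. 15.53%.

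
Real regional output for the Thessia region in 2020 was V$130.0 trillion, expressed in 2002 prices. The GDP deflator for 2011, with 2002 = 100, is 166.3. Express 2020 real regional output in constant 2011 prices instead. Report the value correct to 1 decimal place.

V$216.2 trillion

Real regional output in 2011 prices = Real regional output in 2002 prices × (P_2011/P_2002) = 130.0 × 1.663 = 216.19.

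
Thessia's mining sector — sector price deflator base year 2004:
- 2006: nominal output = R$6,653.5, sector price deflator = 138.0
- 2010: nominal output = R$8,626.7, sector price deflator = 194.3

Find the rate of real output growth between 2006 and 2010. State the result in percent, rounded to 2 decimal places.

-7.91%

Real output 2006 = 6653.5 / 1.380 = 4821.38.
Real output 2010 = 8626.7 / 1.943 = 4439.89.
Real growth = 4439.89 / 4821.38 − 1 = -0.0791.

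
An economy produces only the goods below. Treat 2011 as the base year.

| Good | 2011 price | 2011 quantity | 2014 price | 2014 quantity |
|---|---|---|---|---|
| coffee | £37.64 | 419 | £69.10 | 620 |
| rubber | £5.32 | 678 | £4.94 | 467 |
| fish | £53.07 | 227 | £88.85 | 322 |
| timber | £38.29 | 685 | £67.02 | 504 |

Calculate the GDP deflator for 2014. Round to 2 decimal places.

Nominal GDP 2014 = 69.10·620 + 4.94·467 + 88.85·322 + 67.02·504 = 107536.76.
Real GDP 2014 (at 2011 prices) = 37.64·620 + 5.32·467 + 53.07·322 + 38.29·504 = 62207.94.
Deflator = Nominal/Real × 100 = 107536.76/62207.94 × 100 = 172.867.

172.87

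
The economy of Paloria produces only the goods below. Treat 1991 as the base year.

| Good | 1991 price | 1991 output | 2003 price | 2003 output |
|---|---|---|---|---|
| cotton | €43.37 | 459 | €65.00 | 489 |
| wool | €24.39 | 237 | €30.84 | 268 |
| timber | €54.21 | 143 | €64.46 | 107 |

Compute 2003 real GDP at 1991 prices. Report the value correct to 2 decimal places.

€33544.92

Real GDP 2003 = Σ (p_1991 × q_2003) = 43.37·489 + 24.39·268 + 54.21·107 = 33544.92.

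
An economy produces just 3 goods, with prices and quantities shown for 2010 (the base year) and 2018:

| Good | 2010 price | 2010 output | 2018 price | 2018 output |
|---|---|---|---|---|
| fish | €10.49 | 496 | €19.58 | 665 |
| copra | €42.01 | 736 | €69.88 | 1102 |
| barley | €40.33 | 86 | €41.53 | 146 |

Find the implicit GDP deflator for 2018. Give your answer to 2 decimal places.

Nominal GDP 2018 = 19.58·665 + 69.88·1102 + 41.53·146 = 96091.84.
Real GDP 2018 (at 2010 prices) = 10.49·665 + 42.01·1102 + 40.33·146 = 59159.05.
Deflator = Nominal/Real × 100 = 96091.84/59159.05 × 100 = 162.430.

162.43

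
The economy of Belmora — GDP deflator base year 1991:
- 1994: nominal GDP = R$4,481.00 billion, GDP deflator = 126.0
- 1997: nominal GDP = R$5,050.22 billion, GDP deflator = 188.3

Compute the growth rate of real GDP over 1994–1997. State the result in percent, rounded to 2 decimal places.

-24.59%

Real GDP 1994 = 4481.00 / 1.260 = 3556.35.
Real GDP 1997 = 5050.22 / 1.883 = 2682.01.
Real growth = 2682.01 / 3556.35 − 1 = -0.2459.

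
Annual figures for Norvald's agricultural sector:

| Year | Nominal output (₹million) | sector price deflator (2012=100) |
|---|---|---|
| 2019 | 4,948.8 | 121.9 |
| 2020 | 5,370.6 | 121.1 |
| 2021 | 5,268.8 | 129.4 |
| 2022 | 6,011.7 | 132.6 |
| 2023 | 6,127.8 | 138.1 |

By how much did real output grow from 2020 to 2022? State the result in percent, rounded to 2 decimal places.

Real output 2020 = 5370.6/1.211 = 4434.85.
Real output 2022 = 6011.7/1.326 = 4533.71.
Change = 4533.71/4434.85 − 1 = 0.0223.

2.23%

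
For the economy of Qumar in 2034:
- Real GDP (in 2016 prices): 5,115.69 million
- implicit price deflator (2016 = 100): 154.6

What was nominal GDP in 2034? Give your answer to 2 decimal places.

Nominal GDP = Real × (implicit price deflator/100) = 5115.69 × 1.546 = 7908.86.

7,908.86 million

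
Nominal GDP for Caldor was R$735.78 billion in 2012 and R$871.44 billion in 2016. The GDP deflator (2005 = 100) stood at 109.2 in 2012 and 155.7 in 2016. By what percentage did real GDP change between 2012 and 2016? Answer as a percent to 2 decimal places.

-16.93%

Deflate each year: 2012 → 735.78/1.092 = 673.79; 2016 → 871.44/1.557 = 559.69.
So real GDP changed by 559.69/673.79 − 1 = -0.1693, i.e. -16.93%.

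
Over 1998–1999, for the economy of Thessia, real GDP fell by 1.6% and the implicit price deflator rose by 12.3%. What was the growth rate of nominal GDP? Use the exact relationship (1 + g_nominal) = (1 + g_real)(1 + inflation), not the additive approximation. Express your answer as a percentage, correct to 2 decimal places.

(1 + g_nom) = (1 + g_real)(1 + π) = 0.9840 × 1.1230 = 1.10503.

10.50%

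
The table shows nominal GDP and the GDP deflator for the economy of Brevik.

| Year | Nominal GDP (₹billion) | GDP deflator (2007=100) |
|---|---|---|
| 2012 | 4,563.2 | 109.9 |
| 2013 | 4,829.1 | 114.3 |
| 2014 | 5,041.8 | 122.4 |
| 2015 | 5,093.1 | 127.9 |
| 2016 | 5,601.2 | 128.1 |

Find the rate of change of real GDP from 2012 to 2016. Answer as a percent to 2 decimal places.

Real GDP 2012 = 4563.2/1.099 = 4152.14.
Real GDP 2016 = 5601.2/1.281 = 4372.52.
Change = 4372.52/4152.14 − 1 = 0.0531.

5.31%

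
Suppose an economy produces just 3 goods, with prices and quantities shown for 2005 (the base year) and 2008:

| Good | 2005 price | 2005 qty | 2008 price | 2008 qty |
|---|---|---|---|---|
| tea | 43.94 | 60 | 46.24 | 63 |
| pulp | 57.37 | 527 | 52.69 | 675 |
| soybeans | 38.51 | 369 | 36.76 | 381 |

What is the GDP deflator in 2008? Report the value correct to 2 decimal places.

93.45

Nominal GDP 2008 = 46.24·63 + 52.69·675 + 36.76·381 = 52484.43.
Real GDP 2008 (at 2005 prices) = 43.94·63 + 57.37·675 + 38.51·381 = 56165.28.
Deflator = Nominal/Real × 100 = 52484.43/56165.28 × 100 = 93.446.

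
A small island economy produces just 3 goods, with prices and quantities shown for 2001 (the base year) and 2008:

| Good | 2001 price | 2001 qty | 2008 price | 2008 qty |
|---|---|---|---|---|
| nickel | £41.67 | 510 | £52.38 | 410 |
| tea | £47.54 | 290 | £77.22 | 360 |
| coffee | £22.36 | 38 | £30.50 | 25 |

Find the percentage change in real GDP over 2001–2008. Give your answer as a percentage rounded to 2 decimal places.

Real GDP 2001 = Nominal GDP 2001 = 41.67·510 + 47.54·290 + 22.36·38 = 35887.98.
Real GDP 2008 (at 2001 prices) = 41.67·410 + 47.54·360 + 22.36·25 = 34758.10.
Real growth = 34758.10/35887.98 − 1 = -0.0315.

-3.15%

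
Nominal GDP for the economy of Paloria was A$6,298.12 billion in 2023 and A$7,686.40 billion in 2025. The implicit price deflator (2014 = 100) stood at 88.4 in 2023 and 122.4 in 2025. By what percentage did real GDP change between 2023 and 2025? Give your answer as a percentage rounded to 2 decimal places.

-11.86%

Deflate each year: 2023 → 6298.12/0.884 = 7124.57; 2025 → 7686.40/1.224 = 6279.74.
So real GDP changed by 6279.74/7124.57 − 1 = -0.1186, i.e. -11.86%.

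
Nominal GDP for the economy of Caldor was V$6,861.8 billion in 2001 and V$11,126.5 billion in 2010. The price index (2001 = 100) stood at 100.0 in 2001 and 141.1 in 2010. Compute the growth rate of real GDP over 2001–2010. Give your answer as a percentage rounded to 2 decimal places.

14.92%

Deflate each year: 2001 → 6861.8/1.000 = 6861.80; 2010 → 11126.5/1.411 = 7885.54.
So real GDP changed by 7885.54/6861.80 − 1 = 0.1492, i.e. 14.92%.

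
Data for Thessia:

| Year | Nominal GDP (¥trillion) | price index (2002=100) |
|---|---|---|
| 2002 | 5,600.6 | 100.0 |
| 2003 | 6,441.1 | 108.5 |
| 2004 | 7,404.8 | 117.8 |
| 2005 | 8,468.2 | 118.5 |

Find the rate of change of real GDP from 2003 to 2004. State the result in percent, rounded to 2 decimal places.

Real GDP 2003 = 6441.1/1.085 = 5936.50.
Real GDP 2004 = 7404.8/1.178 = 6285.91.
Change = 6285.91/5936.50 − 1 = 0.0589.

5.89%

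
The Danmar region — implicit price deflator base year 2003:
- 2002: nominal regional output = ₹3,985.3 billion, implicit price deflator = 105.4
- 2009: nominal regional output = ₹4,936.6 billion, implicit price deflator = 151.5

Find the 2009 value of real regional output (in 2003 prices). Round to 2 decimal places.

₹3,258.48 billion

Real regional output = Nominal / (implicit price deflator/100) = 4936.6 / 1.515 = 3258.48.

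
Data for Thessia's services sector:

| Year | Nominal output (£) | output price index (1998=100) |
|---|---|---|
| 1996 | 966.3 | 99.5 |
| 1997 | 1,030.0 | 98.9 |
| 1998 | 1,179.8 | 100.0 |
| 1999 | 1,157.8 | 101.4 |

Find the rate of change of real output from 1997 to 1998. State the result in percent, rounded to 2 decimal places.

13.28%

Real output 1997 = 1030.0/0.989 = 1041.46.
Real output 1998 = 1179.8/1.000 = 1179.80.
Change = 1179.80/1041.46 − 1 = 0.1328.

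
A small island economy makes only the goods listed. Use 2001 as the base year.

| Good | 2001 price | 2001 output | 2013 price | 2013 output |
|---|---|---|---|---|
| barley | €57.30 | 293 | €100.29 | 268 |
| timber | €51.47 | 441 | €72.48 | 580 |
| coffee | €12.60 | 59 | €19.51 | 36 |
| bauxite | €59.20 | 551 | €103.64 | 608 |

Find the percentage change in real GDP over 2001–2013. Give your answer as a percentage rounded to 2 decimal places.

12.09%

Real GDP 2001 = Nominal GDP 2001 = 57.30·293 + 51.47·441 + 12.60·59 + 59.20·551 = 72849.77.
Real GDP 2013 (at 2001 prices) = 57.30·268 + 51.47·580 + 12.60·36 + 59.20·608 = 81656.20.
Real growth = 81656.20/72849.77 − 1 = 0.1209.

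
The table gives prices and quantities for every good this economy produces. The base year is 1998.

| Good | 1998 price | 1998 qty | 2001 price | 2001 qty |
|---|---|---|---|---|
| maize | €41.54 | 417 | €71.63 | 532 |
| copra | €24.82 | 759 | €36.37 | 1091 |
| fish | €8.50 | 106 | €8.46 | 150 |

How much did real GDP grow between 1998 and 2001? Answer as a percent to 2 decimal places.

36.13%

Real GDP 1998 = Nominal GDP 1998 = 41.54·417 + 24.82·759 + 8.50·106 = 37061.56.
Real GDP 2001 (at 1998 prices) = 41.54·532 + 24.82·1091 + 8.50·150 = 50452.90.
Real growth = 50452.90/37061.56 − 1 = 0.3613.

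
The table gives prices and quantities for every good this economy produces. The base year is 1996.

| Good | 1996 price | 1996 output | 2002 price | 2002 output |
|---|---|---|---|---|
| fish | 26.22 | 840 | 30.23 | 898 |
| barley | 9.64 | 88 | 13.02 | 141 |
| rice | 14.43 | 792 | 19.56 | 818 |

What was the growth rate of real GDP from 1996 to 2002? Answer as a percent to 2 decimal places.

7.02%

Real GDP 1996 = Nominal GDP 1996 = 26.22·840 + 9.64·88 + 14.43·792 = 34301.68.
Real GDP 2002 (at 1996 prices) = 26.22·898 + 9.64·141 + 14.43·818 = 36708.54.
Real growth = 36708.54/34301.68 − 1 = 0.0702.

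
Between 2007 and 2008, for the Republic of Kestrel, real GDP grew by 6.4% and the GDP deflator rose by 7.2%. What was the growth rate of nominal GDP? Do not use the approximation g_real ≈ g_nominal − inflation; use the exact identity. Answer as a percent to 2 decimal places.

14.06%

(1 + g_nom) = (1 + g_real)(1 + π) = 1.0640 × 1.0720 = 1.14061.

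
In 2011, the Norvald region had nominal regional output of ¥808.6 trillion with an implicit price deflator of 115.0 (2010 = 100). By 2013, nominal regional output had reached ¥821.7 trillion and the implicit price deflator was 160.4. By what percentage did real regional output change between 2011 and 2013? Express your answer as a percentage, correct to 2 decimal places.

-27.14%

Deflate each year: 2011 → 808.6/1.150 = 703.13; 2013 → 821.7/1.604 = 512.28.
So real regional output changed by 512.28/703.13 − 1 = -0.2714, i.e. -27.14%.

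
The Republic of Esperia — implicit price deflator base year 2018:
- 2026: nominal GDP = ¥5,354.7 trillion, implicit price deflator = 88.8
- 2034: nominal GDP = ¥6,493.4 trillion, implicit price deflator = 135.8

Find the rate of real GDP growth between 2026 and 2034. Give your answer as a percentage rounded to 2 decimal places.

-20.70%

Deflate each year: 2026 → 5354.7/0.888 = 6030.07; 2034 → 6493.4/1.358 = 4781.59.
So real GDP changed by 4781.59/6030.07 − 1 = -0.2070, i.e. -20.70%.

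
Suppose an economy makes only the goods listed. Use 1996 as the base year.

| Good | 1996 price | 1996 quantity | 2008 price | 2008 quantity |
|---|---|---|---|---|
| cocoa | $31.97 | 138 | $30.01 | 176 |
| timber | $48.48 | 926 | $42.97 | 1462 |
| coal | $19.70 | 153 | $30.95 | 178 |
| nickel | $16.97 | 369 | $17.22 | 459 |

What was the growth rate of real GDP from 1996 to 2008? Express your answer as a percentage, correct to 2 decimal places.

Real GDP 1996 = Nominal GDP 1996 = 31.97·138 + 48.48·926 + 19.70·153 + 16.97·369 = 58580.37.
Real GDP 2008 (at 1996 prices) = 31.97·176 + 48.48·1462 + 19.70·178 + 16.97·459 = 87800.31.
Real growth = 87800.31/58580.37 − 1 = 0.4988.

49.88%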